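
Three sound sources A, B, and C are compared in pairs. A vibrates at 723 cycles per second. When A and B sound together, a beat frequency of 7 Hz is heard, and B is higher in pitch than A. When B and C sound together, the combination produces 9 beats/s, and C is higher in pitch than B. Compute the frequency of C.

B is above A, so f_B = 723 + 7 = 730 Hz.
C is above B, so f_C = 730 + 9 = 739 Hz.

739 Hz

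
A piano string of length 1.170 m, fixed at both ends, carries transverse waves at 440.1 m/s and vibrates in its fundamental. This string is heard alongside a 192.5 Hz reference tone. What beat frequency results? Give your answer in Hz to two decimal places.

4.42 Hz

For a string fixed at both ends, f_n = n·v/(2L) = 1·440.1/(2·1.170) = 188.0769 Hz.
f_beat = |188.0769 − 192.5| = 4.42 Hz.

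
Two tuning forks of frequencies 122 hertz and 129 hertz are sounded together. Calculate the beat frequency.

f_beat = |f₁ − f₂|.
|122 − 129| = 7 Hz.

7 Hz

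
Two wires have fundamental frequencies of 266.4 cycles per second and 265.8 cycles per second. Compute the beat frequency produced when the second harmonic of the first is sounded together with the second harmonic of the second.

1.2 Hz

Second harmonic of the first: 2·266.4 = 532.8 Hz.
Second harmonic of the second: 2·265.8 = 531.6 Hz.
f_beat = |532.8 − 531.6| = 1.2 Hz.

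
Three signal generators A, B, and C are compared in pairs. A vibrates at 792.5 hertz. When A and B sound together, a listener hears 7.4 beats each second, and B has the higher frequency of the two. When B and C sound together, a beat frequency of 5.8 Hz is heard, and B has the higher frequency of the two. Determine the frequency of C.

794.1 Hz

B is above A, so f_B = 792.5 + 7.4 = 799.9 Hz.
C is below B, so f_C = 799.9 − 5.8 = 794.1 Hz.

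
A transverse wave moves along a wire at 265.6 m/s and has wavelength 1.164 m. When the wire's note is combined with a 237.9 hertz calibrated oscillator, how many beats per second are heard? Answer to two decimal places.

Source frequency f = v/λ = 265.6/1.164 = 228.1787 Hz.
f_beat = |228.1787 − 237.9| = 9.72 Hz.

9.72 Hz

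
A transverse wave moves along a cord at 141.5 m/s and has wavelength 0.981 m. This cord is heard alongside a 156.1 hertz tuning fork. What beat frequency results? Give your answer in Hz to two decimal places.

11.86 Hz

Source frequency f = v/λ = 141.5/0.981 = 144.2406 Hz.
f_beat = |144.2406 − 156.1| = 11.86 Hz.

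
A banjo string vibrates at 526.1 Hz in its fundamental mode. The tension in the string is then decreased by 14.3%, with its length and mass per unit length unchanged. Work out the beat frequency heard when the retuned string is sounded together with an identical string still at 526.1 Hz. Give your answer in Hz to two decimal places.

39.07 Hz

For a string, f ∝ √T, so the new frequency is 526.1·√0.857 = 487.0334 Hz.
f_beat = |487.0334 − 526.1| = 39.07 Hz.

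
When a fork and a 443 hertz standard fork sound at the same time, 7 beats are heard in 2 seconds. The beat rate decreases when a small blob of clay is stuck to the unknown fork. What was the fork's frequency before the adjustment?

446.5 Hz

Beat frequency = 7/2 = 3.5 Hz.
|f − 443| = 3.5, so the fork was at either 439.5 Hz or 446.5 Hz.
Adding mass to a fork lowers its frequency; the adjustment lowers the fork's frequency.
The beat rate fell, so the adjustment moved the fork toward 443 Hz — it must have started above the reference.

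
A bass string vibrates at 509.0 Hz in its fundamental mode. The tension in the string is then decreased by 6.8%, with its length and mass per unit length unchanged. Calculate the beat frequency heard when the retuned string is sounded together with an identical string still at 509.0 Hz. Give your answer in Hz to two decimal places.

For a string, f ∝ √T, so the new frequency is 509.0·√0.932 = 491.3893 Hz.
f_beat = |491.3893 − 509.0| = 17.61 Hz.

17.61 Hz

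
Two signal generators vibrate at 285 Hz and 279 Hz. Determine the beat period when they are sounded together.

0.167 s

f_beat = |285 − 279| = 6 Hz.
Beat period T = 1 / f_beat = 1 / 6 s.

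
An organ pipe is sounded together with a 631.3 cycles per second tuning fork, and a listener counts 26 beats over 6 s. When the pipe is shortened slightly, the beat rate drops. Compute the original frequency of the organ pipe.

Beat frequency = 26/6 = 4.3333 Hz.
|f − 631.3| = 4.3333, so the organ pipe was at either 626.9667 Hz or 635.6333 Hz.
A shorter pipe has a higher fundamental; the adjustment raises the organ pipe's frequency.
The beat rate fell, so the adjustment moved the organ pipe toward 631.3 Hz — it must have started below the reference.

626.9667 Hz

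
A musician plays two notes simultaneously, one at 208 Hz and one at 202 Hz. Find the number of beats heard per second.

6 Hz

The beat frequency equals the magnitude of the frequency difference.
|208 − 202| = 6 Hz.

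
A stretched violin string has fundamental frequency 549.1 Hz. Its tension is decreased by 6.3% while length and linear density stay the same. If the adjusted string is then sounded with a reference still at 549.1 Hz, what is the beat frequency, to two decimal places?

For a string, f ∝ √T, so the new frequency is 549.1·√0.937 = 531.5220 Hz.
f_beat = |531.5220 − 549.1| = 17.58 Hz.

17.58 Hz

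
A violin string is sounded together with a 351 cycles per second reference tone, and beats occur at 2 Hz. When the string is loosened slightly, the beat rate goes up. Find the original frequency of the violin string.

|f − 351| = 2, so the violin string was at either 349 Hz or 353 Hz.
Reducing tension lowers a string's frequency; the adjustment lowers the violin string's frequency.
The beat rate rose, so the adjustment moved the violin string further from 351 Hz — it was already below the reference.

349 Hz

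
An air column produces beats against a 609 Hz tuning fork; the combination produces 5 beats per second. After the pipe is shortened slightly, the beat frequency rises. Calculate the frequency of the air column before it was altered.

614 Hz

|f − 609| = 5, so the air column was at either 604 Hz or 614 Hz.
A shorter pipe has a higher fundamental; the adjustment raises the air column's frequency.
The beat rate rose, so the adjustment moved the air column further from 609 Hz — it was already above the reference.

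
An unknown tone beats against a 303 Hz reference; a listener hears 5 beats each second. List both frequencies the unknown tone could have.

298 Hz or 308 Hz

|f − 303| = 5, so f = 303 ± 5.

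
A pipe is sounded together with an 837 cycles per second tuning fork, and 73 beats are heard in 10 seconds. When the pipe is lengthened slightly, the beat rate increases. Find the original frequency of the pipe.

829.7 Hz

Beat frequency = 73/10 = 7.3 Hz.
|f − 837| = 7.3, so the pipe was at either 829.7 Hz or 844.3 Hz.
A longer pipe has a lower fundamental; the adjustment lowers the pipe's frequency.
The beat rate rose, so the adjustment moved the pipe further from 837 Hz — it was already below the reference.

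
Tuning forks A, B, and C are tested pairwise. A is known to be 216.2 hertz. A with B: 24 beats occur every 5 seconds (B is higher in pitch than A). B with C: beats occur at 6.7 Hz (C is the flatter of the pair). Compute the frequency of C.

214.3 Hz

A–B: Beat frequency = 24/5 = 4.8 Hz.
B is above A, so f_B = 216.2 + 4.8 = 221 Hz.
C is below B, so f_C = 221 − 6.7 = 214.3 Hz.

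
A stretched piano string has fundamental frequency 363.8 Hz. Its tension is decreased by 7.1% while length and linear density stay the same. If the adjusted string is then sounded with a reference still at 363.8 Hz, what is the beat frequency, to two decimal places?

For a string, f ∝ √T, so the new frequency is 363.8·√0.929 = 350.6473 Hz.
f_beat = |350.6473 − 363.8| = 13.15 Hz.

13.15 Hz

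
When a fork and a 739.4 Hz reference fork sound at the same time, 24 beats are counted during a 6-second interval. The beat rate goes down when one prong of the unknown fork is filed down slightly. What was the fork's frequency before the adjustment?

Beat frequency = 24/6 = 4 Hz.
|f − 739.4| = 4, so the fork was at either 735.4 Hz or 743.4 Hz.
Filing a prong removes mass and raises the fork's frequency; the adjustment raises the fork's frequency.
The beat rate fell, so the adjustment moved the fork toward 739.4 Hz — it must have started below the reference.

735.4 Hz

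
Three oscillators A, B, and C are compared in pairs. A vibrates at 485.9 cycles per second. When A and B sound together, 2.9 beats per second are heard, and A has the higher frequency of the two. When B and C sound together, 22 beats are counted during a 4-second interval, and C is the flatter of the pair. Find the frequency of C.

B is below A, so f_B = 485.9 − 2.9 = 483 Hz.
B–C: Beat frequency = 22/4 = 5.5 Hz.
C is below B, so f_C = 483 − 5.5 = 477.5 Hz.

477.5 Hz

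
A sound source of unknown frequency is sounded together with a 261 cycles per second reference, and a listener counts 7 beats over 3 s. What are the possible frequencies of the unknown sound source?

Beat frequency = 7/3 = 2.3333 Hz.
|f − 261| = 2.3333, so f = 261 ± 2.3333.

258.6667 Hz or 263.3333 Hz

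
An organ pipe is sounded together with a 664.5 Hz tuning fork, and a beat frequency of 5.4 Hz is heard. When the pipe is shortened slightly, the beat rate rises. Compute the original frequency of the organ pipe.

|f − 664.5| = 5.4, so the organ pipe was at either 659.1 Hz or 669.9 Hz.
A shorter pipe has a higher fundamental; the adjustment raises the organ pipe's frequency.
The beat rate rose, so the adjustment moved the organ pipe further from 664.5 Hz — it was already above the reference.

669.9 Hz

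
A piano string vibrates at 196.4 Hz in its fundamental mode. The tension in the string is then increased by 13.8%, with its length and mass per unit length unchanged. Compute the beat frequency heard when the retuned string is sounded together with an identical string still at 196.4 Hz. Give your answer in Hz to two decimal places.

For a string, f ∝ √T, so the new frequency is 196.4·√1.138 = 209.5138 Hz.
f_beat = |209.5138 − 196.4| = 13.11 Hz.

13.11 Hz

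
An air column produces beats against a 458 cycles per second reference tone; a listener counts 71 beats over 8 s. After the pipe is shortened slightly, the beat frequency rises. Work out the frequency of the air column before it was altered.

466.875 Hz

Beat frequency = 71/8 = 8.875 Hz.
|f − 458| = 8.875, so the air column was at either 449.125 Hz or 466.875 Hz.
A shorter pipe has a higher fundamental; the adjustment raises the air column's frequency.
The beat rate rose, so the adjustment moved the air column further from 458 Hz — it was already above the reference.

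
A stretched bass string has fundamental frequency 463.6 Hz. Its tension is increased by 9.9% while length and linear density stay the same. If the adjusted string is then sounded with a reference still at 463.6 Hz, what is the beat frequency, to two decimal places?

For a string, f ∝ √T, so the new frequency is 463.6·√1.099 = 486.0067 Hz.
f_beat = |486.0067 − 463.6| = 22.41 Hz.

22.41 Hz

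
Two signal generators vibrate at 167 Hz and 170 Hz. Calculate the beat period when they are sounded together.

0.333 s

f_beat = |167 − 170| = 3 Hz.
Beat period T = 1 / f_beat = 1 / 3 s.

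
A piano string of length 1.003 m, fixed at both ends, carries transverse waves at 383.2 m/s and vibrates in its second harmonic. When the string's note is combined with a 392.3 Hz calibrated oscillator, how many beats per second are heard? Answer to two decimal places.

10.25 Hz

For a string fixed at both ends, f_n = n·v/(2L) = 2·383.2/(2·1.003) = 382.0538 Hz.
f_beat = |382.0538 − 392.3| = 10.25 Hz.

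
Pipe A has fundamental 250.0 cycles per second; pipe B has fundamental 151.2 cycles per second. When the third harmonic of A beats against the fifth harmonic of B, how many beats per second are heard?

Third harmonic of the first: 3·250.0 = 750.0 Hz.
Fifth harmonic of the second: 5·151.2 = 756.0 Hz.
f_beat = |750.0 − 756.0| = 6.0 Hz.

6.0 Hz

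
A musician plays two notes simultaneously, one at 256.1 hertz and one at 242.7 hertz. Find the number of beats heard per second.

Beats arise from superposition of two nearby frequencies; the beat rate is |f₁ − f₂|.
|256.1 − 242.7| = 13.4 Hz.

13.4 Hz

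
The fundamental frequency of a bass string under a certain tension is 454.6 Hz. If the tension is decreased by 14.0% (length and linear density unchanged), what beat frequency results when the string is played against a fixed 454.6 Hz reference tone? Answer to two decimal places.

33.02 Hz

For a string, f ∝ √T, so the new frequency is 454.6·√0.860 = 421.5787 Hz.
f_beat = |421.5787 − 454.6| = 33.02 Hz.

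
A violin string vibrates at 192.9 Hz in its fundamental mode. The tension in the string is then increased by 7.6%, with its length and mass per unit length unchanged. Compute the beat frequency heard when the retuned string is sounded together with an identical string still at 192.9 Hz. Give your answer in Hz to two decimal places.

For a string, f ∝ √T, so the new frequency is 192.9·√1.076 = 200.0960 Hz.
f_beat = |200.0960 − 192.9| = 7.20 Hz.

7.20 Hz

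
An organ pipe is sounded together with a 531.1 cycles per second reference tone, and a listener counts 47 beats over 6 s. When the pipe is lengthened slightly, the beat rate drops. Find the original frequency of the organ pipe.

Beat frequency = 47/6 = 7.8333 Hz.
|f − 531.1| = 7.8333, so the organ pipe was at either 523.2667 Hz or 538.9333 Hz.
A longer pipe has a lower fundamental; the adjustment lowers the organ pipe's frequency.
The beat rate fell, so the adjustment moved the organ pipe toward 531.1 Hz — it must have started above the reference.

538.9333 Hz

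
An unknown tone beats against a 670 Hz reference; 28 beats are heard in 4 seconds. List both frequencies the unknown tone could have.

Beat frequency = 28/4 = 7 Hz.
|f − 670| = 7, so f = 670 ± 7.

663 Hz or 677 Hz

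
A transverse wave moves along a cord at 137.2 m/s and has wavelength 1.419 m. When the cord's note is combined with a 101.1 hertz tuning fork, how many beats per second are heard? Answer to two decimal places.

Source frequency f = v/λ = 137.2/1.419 = 96.6878 Hz.
f_beat = |96.6878 − 101.1| = 4.41 Hz.

4.41 Hz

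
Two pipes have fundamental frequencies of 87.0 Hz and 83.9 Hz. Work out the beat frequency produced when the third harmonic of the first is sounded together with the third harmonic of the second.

Third harmonic of the first: 3·87.0 = 261.0 Hz.
Third harmonic of the second: 3·83.9 = 251.7 Hz.
f_beat = |261.0 − 251.7| = 9.3 Hz.

9.3 Hz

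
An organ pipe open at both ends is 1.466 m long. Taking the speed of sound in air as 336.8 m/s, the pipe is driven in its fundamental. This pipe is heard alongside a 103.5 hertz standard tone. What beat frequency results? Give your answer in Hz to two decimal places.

11.37 Hz

Open pipe: f_n = n·v/(2L) = 1·336.8/(2·1.466) = 114.8704 Hz.
f_beat = |114.8704 − 103.5| = 11.37 Hz.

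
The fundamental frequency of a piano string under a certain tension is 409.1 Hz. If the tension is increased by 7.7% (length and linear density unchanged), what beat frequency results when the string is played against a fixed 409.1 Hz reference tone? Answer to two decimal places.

15.46 Hz

For a string, f ∝ √T, so the new frequency is 409.1·√1.077 = 424.5583 Hz.
f_beat = |424.5583 − 409.1| = 15.46 Hz.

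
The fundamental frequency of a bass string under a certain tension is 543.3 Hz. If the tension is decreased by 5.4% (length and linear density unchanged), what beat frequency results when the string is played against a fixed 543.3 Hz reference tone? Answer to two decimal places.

For a string, f ∝ √T, so the new frequency is 543.3·√0.946 = 528.4273 Hz.
f_beat = |528.4273 − 543.3| = 14.87 Hz.

14.87 Hz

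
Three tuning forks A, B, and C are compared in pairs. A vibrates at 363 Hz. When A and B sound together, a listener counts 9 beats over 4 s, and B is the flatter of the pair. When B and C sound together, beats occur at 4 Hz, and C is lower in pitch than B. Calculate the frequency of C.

356.75 Hz

A–B: Beat frequency = 9/4 = 2.25 Hz.
B is below A, so f_B = 363 − 2.25 = 360.75 Hz.
C is below B, so f_C = 360.75 − 4 = 356.75 Hz.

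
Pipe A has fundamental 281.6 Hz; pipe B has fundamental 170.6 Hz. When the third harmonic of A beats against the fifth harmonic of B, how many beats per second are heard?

Third harmonic of the first: 3·281.6 = 844.8 Hz.
Fifth harmonic of the second: 5·170.6 = 853.0 Hz.
f_beat = |844.8 − 853.0| = 8.2 Hz.

8.2 Hz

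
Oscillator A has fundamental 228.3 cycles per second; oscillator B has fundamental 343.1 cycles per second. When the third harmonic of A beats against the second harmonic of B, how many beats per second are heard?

1.3 Hz

Third harmonic of the first: 3·228.3 = 684.9 Hz.
Second harmonic of the second: 2·343.1 = 686.2 Hz.
f_beat = |684.9 − 686.2| = 1.3 Hz.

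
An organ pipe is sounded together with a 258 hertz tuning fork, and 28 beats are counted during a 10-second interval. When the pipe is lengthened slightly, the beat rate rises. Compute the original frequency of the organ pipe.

255.2 Hz

Beat frequency = 28/10 = 2.8 Hz.
|f − 258| = 2.8, so the organ pipe was at either 255.2 Hz or 260.8 Hz.
A longer pipe has a lower fundamental; the adjustment lowers the organ pipe's frequency.
The beat rate rose, so the adjustment moved the organ pipe further from 258 Hz — it was already below the reference.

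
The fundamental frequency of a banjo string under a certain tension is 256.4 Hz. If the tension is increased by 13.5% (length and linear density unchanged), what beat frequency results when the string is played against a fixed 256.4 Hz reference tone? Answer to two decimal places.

16.76 Hz

For a string, f ∝ √T, so the new frequency is 256.4·√1.135 = 273.1593 Hz.
f_beat = |273.1593 − 256.4| = 16.76 Hz.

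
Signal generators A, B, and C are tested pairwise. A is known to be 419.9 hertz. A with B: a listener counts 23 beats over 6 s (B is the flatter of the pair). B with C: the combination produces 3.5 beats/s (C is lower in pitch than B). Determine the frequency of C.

412.5667 Hz

A–B: Beat frequency = 23/6 = 3.8333 Hz.
B is below A, so f_B = 419.9 − 3.8333 = 416.0667 Hz.
C is below B, so f_C = 416.0667 − 3.5 = 412.5667 Hz.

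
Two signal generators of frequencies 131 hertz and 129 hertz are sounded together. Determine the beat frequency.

2 Hz

f_beat = |f₁ − f₂|.
|131 − 129| = 2 Hz.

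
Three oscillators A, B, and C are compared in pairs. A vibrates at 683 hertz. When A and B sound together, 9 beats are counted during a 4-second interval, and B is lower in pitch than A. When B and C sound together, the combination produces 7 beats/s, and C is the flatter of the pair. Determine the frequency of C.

A–B: Beat frequency = 9/4 = 2.25 Hz.
B is below A, so f_B = 683 − 2.25 = 680.75 Hz.
C is below B, so f_C = 680.75 − 7 = 673.75 Hz.

673.75 Hz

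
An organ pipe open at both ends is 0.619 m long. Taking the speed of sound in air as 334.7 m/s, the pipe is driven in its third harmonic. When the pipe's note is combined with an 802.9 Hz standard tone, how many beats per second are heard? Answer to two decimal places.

8.17 Hz

Open pipe: f_n = n·v/(2L) = 3·334.7/(2·0.619) = 811.0662 Hz.
f_beat = |811.0662 − 802.9| = 8.17 Hz.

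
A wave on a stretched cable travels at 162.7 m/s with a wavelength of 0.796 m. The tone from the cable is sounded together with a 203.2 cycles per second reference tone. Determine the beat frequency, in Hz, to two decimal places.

Source frequency f = v/λ = 162.7/0.796 = 204.3970 Hz.
f_beat = |204.3970 − 203.2| = 1.20 Hz.

1.20 Hz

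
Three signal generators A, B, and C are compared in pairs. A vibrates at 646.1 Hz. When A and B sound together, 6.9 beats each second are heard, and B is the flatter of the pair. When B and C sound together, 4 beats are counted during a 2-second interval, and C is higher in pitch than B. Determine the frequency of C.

B is below A, so f_B = 646.1 − 6.9 = 639.2 Hz.
B–C: Beat frequency = 4/2 = 2 Hz.
C is above B, so f_C = 639.2 + 2 = 641.2 Hz.

641.2 Hz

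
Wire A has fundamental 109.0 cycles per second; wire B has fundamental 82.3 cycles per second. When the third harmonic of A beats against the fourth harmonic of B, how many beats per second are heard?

Third harmonic of the first: 3·109.0 = 327.0 Hz.
Fourth harmonic of the second: 4·82.3 = 329.2 Hz.
f_beat = |327.0 − 329.2| = 2.2 Hz.

2.2 Hz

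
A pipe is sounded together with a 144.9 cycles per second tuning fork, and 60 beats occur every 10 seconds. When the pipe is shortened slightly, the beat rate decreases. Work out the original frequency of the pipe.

138.9 Hz

Beat frequency = 60/10 = 6 Hz.
|f − 144.9| = 6, so the pipe was at either 138.9 Hz or 150.9 Hz.
A shorter pipe has a higher fundamental; the adjustment raises the pipe's frequency.
The beat rate fell, so the adjustment moved the pipe toward 144.9 Hz — it must have started below the reference.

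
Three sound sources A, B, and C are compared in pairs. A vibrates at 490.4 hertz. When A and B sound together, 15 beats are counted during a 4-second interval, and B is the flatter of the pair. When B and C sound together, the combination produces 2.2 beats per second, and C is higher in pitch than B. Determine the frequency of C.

488.85 Hz

A–B: Beat frequency = 15/4 = 3.75 Hz.
B is below A, so f_B = 490.4 − 3.75 = 486.65 Hz.
C is above B, so f_C = 486.65 + 2.2 = 488.85 Hz.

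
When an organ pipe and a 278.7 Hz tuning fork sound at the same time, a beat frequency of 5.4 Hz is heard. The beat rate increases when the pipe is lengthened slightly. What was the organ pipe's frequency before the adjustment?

|f − 278.7| = 5.4, so the organ pipe was at either 273.3 Hz or 284.1 Hz.
A longer pipe has a lower fundamental; the adjustment lowers the organ pipe's frequency.
The beat rate rose, so the adjustment moved the organ pipe further from 278.7 Hz — it was already below the reference.

273.3 Hz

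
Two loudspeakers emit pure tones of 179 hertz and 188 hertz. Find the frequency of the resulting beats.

Beats arise from superposition of two nearby frequencies; the beat rate is |f₁ − f₂|.
|179 − 188| = 9 Hz.

9 Hz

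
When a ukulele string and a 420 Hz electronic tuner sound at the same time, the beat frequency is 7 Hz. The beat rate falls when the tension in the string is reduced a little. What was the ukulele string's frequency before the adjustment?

427 Hz

|f − 420| = 7, so the ukulele string was at either 413 Hz or 427 Hz.
Lower tension means lower frequency; the adjustment lowers the ukulele string's frequency.
The beat rate fell, so the adjustment moved the ukulele string toward 420 Hz — it must have started above the reference.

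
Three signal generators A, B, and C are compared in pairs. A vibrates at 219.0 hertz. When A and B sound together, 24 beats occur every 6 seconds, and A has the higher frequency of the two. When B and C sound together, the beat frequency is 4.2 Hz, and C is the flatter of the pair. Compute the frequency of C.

A–B: Beat frequency = 24/6 = 4 Hz.
B is below A, so f_B = 219.0 − 4 = 215 Hz.
C is below B, so f_C = 215 − 4.2 = 210.8 Hz.

210.8 Hz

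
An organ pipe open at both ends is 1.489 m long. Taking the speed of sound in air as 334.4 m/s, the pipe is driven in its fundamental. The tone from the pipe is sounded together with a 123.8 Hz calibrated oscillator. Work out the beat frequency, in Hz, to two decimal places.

11.51 Hz

Open pipe: f_n = n·v/(2L) = 1·334.4/(2·1.489) = 112.2901 Hz.
f_beat = |112.2901 − 123.8| = 11.51 Hz.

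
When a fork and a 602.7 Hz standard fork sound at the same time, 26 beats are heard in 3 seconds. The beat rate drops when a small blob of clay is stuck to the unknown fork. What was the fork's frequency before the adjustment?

Beat frequency = 26/3 = 8.6667 Hz.
|f − 602.7| = 8.6667, so the fork was at either 594.0333 Hz or 611.3667 Hz.
Adding mass to a fork lowers its frequency; the adjustment lowers the fork's frequency.
The beat rate fell, so the adjustment moved the fork toward 602.7 Hz — it must have started above the reference.

611.3667 Hz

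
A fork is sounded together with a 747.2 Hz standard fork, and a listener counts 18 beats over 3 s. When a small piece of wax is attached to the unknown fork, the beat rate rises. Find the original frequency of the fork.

Beat frequency = 18/3 = 6 Hz.
|f − 747.2| = 6, so the fork was at either 741.2 Hz or 753.2 Hz.
Loading a fork with wax lowers its frequency; the adjustment lowers the fork's frequency.
The beat rate rose, so the adjustment moved the fork further from 747.2 Hz — it was already below the reference.

741.2 Hz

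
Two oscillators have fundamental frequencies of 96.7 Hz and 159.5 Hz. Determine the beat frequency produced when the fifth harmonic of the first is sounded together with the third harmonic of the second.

5.0 Hz

Fifth harmonic of the first: 5·96.7 = 483.5 Hz.
Third harmonic of the second: 3·159.5 = 478.5 Hz.
f_beat = |483.5 − 478.5| = 5.0 Hz.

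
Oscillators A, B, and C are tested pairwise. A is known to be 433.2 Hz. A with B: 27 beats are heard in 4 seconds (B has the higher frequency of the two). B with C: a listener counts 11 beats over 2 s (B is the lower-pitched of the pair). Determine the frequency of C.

445.45 Hz

A–B: Beat frequency = 27/4 = 6.75 Hz.
B is above A, so f_B = 433.2 + 6.75 = 439.95 Hz.
B–C: Beat frequency = 11/2 = 5.5 Hz.
C is above B, so f_C = 439.95 + 5.5 = 445.45 Hz.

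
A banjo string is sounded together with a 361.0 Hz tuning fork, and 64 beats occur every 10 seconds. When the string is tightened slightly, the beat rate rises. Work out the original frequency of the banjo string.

Beat frequency = 64/10 = 6.4 Hz.
|f − 361.0| = 6.4, so the banjo string was at either 354.6 Hz or 367.4 Hz.
Increasing tension raises a string's frequency; the adjustment raises the banjo string's frequency.
The beat rate rose, so the adjustment moved the banjo string further from 361.0 Hz — it was already above the reference.

367.4 Hz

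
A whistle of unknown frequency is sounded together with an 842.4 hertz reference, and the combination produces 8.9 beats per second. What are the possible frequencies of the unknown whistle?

|f − 842.4| = 8.9, so f = 842.4 ± 8.9.

833.5 Hz or 851.3 Hz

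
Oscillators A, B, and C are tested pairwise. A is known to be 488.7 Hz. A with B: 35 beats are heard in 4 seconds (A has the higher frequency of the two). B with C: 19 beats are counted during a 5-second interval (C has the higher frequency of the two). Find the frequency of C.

A–B: Beat frequency = 35/4 = 8.75 Hz.
B is below A, so f_B = 488.7 − 8.75 = 479.95 Hz.
B–C: Beat frequency = 19/5 = 3.8 Hz.
C is above B, so f_C = 479.95 + 3.8 = 483.75 Hz.

483.75 Hz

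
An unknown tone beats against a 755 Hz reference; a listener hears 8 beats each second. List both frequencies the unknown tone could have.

747 Hz or 763 Hz

|f − 755| = 8, so f = 755 ± 8.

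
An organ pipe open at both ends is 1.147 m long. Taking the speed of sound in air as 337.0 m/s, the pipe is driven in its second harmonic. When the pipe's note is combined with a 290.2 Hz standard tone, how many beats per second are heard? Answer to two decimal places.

3.61 Hz

Open pipe: f_n = n·v/(2L) = 2·337.0/(2·1.147) = 293.8099 Hz.
f_beat = |293.8099 − 290.2| = 3.61 Hz.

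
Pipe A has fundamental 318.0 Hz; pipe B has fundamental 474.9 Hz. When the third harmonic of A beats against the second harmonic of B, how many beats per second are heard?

Third harmonic of the first: 3·318.0 = 954.0 Hz.
Second harmonic of the second: 2·474.9 = 949.8 Hz.
f_beat = |954.0 − 949.8| = 4.2 Hz.

4.2 Hz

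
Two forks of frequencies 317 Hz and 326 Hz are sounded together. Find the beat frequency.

9 Hz

f_beat = |f₁ − f₂|.
|317 − 326| = 9 Hz.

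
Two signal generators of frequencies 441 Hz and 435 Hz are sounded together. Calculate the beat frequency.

6 Hz

The beat frequency equals the magnitude of the frequency difference.
|441 − 435| = 6 Hz.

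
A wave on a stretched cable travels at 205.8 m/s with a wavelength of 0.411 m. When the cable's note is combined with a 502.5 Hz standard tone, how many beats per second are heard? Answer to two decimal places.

1.77 Hz

Source frequency f = v/λ = 205.8/0.411 = 500.7299 Hz.
f_beat = |500.7299 − 502.5| = 1.77 Hz.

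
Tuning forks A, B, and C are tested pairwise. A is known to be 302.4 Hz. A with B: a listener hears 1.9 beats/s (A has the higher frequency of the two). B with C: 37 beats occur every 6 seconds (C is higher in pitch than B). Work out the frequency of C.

306.6667 Hz

B is below A, so f_B = 302.4 − 1.9 = 300.5 Hz.
B–C: Beat frequency = 37/6 = 6.1667 Hz.
C is above B, so f_C = 300.5 + 6.1667 = 306.6667 Hz.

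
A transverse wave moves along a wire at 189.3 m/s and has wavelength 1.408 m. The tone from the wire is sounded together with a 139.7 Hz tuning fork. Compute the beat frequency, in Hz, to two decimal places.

5.25 Hz

Source frequency f = v/λ = 189.3/1.408 = 134.4460 Hz.
f_beat = |134.4460 − 139.7| = 5.25 Hz.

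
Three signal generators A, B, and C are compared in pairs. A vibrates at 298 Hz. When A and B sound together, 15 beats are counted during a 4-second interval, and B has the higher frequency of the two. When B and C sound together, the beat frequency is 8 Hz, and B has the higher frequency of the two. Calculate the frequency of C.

293.75 Hz

A–B: Beat frequency = 15/4 = 3.75 Hz.
B is above A, so f_B = 298 + 3.75 = 301.75 Hz.
C is below B, so f_C = 301.75 − 8 = 293.75 Hz.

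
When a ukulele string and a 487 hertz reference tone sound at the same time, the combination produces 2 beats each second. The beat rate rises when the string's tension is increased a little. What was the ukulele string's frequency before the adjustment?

|f − 487| = 2, so the ukulele string was at either 485 Hz or 489 Hz.
Higher tension means higher frequency; the adjustment raises the ukulele string's frequency.
The beat rate rose, so the adjustment moved the ukulele string further from 487 Hz — it was already above the reference.

489 Hz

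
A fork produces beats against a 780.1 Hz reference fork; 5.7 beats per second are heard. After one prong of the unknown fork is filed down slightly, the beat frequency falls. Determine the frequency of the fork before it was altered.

774.4 Hz

|f − 780.1| = 5.7, so the fork was at either 774.4 Hz or 785.8 Hz.
Filing a prong removes mass and raises the fork's frequency; the adjustment raises the fork's frequency.
The beat rate fell, so the adjustment moved the fork toward 780.1 Hz — it must have started below the reference.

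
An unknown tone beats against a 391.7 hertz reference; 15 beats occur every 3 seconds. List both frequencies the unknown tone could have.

Beat frequency = 15/3 = 5 Hz.
|f − 391.7| = 5, so f = 391.7 ± 5.

386.7 Hz or 396.7 Hz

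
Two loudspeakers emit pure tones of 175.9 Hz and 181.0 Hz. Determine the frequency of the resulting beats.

5.1 Hz

The beat frequency equals the magnitude of the frequency difference.
|175.9 − 181.0| = 5.1 Hz.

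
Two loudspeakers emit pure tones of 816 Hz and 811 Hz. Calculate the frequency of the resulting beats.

Beats arise from superposition of two nearby frequencies; the beat rate is |f₁ − f₂|.
|816 − 811| = 5 Hz.

5 Hz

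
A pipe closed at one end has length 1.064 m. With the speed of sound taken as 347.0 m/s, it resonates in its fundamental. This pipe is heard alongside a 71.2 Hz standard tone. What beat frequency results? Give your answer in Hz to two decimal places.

10.33 Hz

Closed pipe (odd harmonics): f_n = n·v/(4L) = 1·347.0/(4·1.064) = 81.5320 Hz.
f_beat = |81.5320 − 71.2| = 10.33 Hz.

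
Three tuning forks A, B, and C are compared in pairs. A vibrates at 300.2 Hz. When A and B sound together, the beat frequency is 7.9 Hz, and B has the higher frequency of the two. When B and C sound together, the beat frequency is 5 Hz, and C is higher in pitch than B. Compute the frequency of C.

313.1 Hz

B is above A, so f_B = 300.2 + 7.9 = 308.1 Hz.
C is above B, so f_C = 308.1 + 5 = 313.1 Hz.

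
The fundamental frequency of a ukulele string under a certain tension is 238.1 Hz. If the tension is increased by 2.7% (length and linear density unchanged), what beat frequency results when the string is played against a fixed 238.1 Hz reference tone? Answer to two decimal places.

3.19 Hz

For a string, f ∝ √T, so the new frequency is 238.1·√1.027 = 241.2929 Hz.
f_beat = |241.2929 − 238.1| = 3.19 Hz.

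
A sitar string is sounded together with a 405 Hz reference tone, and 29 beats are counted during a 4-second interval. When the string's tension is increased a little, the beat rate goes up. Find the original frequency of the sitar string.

Beat frequency = 29/4 = 7.25 Hz.
|f − 405| = 7.25, so the sitar string was at either 397.75 Hz or 412.25 Hz.
Higher tension means higher frequency; the adjustment raises the sitar string's frequency.
The beat rate rose, so the adjustment moved the sitar string further from 405 Hz — it was already above the reference.

412.25 Hz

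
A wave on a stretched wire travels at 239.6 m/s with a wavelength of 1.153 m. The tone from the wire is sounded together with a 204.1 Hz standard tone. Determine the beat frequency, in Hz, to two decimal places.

Source frequency f = v/λ = 239.6/1.153 = 207.8057 Hz.
f_beat = |207.8057 − 204.1| = 3.71 Hz.

3.71 Hz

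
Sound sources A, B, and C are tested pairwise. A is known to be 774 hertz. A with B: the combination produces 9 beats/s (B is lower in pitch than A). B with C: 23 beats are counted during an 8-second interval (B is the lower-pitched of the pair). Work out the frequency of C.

767.875 Hz

B is below A, so f_B = 774 − 9 = 765 Hz.
B–C: Beat frequency = 23/8 = 2.875 Hz.
C is above B, so f_C = 765 + 2.875 = 767.875 Hz.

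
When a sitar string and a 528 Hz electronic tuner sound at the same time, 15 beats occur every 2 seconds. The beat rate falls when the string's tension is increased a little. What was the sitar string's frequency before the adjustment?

Beat frequency = 15/2 = 7.5 Hz.
|f − 528| = 7.5, so the sitar string was at either 520.5 Hz or 535.5 Hz.
Higher tension means higher frequency; the adjustment raises the sitar string's frequency.
The beat rate fell, so the adjustment moved the sitar string toward 528 Hz — it must have started below the reference.

520.5 Hz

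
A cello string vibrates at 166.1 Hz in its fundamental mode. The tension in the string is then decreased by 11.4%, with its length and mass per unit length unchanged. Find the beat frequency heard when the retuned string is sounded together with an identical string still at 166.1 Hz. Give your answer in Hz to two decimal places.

For a string, f ∝ √T, so the new frequency is 166.1·√0.886 = 156.3459 Hz.
f_beat = |156.3459 − 166.1| = 9.75 Hz.

9.75 Hz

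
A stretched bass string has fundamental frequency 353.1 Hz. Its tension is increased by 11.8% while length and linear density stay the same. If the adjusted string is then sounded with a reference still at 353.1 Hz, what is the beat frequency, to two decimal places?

For a string, f ∝ √T, so the new frequency is 353.1·√1.118 = 373.3521 Hz.
f_beat = |373.3521 − 353.1| = 20.25 Hz.

20.25 Hz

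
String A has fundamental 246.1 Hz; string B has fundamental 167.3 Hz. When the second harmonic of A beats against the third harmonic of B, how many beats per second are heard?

9.7 Hz

Second harmonic of the first: 2·246.1 = 492.2 Hz.
Third harmonic of the second: 3·167.3 = 501.9 Hz.
f_beat = |492.2 − 501.9| = 9.7 Hz.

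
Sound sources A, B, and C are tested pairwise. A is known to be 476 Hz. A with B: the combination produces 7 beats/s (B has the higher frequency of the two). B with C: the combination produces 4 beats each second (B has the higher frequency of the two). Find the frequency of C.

479 Hz

B is above A, so f_B = 476 + 7 = 483 Hz.
C is below B, so f_C = 483 − 4 = 479 Hz.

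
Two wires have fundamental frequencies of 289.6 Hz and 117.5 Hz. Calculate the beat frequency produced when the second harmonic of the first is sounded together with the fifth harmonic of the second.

8.3 Hz

Second harmonic of the first: 2·289.6 = 579.2 Hz.
Fifth harmonic of the second: 5·117.5 = 587.5 Hz.
f_beat = |579.2 − 587.5| = 8.3 Hz.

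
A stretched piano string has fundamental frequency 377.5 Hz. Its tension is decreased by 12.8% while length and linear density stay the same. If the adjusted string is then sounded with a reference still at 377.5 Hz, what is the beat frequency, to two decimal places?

24.99 Hz

For a string, f ∝ √T, so the new frequency is 377.5·√0.872 = 352.5130 Hz.
f_beat = |352.5130 − 377.5| = 24.99 Hz.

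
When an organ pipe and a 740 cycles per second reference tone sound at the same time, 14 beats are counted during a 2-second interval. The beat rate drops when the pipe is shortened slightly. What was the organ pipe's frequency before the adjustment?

733 Hz

Beat frequency = 14/2 = 7 Hz.
|f − 740| = 7, so the organ pipe was at either 733 Hz or 747 Hz.
A shorter pipe has a higher fundamental; the adjustment raises the organ pipe's frequency.
The beat rate fell, so the adjustment moved the organ pipe toward 740 Hz — it must have started below the reference.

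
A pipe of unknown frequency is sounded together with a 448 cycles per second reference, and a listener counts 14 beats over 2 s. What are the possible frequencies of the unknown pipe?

441 Hz or 455 Hz

Beat frequency = 14/2 = 7 Hz.
|f − 448| = 7, so f = 448 ± 7.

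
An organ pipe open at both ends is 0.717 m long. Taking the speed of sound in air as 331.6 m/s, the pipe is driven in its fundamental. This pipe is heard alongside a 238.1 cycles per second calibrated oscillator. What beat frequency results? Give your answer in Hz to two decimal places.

6.86 Hz

Open pipe: f_n = n·v/(2L) = 1·331.6/(2·0.717) = 231.2413 Hz.
f_beat = |231.2413 − 238.1| = 6.86 Hz.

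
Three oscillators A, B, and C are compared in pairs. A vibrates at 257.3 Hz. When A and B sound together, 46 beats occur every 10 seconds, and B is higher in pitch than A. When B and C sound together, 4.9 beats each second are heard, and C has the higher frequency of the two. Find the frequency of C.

A–B: Beat frequency = 46/10 = 4.6 Hz.
B is above A, so f_B = 257.3 + 4.6 = 261.9 Hz.
C is above B, so f_C = 261.9 + 4.9 = 266.8 Hz.

266.8 Hz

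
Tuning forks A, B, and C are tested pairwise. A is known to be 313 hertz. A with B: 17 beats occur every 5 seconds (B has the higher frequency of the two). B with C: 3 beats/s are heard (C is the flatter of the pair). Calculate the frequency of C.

A–B: Beat frequency = 17/5 = 3.4 Hz.
B is above A, so f_B = 313 + 3.4 = 316.4 Hz.
C is below B, so f_C = 316.4 − 3 = 313.4 Hz.

313.4 Hz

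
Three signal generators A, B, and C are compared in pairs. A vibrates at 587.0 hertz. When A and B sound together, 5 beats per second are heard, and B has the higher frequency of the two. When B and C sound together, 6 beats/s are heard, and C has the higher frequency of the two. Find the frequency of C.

598 Hz

B is above A, so f_B = 587.0 + 5 = 592 Hz.
C is above B, so f_C = 592 + 6 = 598 Hz.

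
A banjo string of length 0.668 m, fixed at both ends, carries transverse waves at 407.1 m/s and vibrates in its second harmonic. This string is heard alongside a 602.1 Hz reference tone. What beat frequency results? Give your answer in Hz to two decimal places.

For a string fixed at both ends, f_n = n·v/(2L) = 2·407.1/(2·0.668) = 609.4311 Hz.
f_beat = |609.4311 − 602.1| = 7.33 Hz.

7.33 Hz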